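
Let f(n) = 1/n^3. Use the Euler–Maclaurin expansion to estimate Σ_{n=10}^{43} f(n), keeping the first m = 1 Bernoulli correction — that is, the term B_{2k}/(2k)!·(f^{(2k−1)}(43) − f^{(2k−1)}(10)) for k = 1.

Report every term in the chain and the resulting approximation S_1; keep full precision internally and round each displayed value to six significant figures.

The integral term ∫_10^43 1/x^3 dx = 0.00472958.
Boundary: ½(f(10) + f(43)) = ½(0.00100000 + 1.25775e-05) = 0.000506289.
Running total after boundary: 0.00523587.
k=1: B_{2}/(2)! × [f^{(1)}(43) − f^{(1)}(10)] = 1/12 × (-8.77501e-07 − (-0.000300000)) = 2.49269e-05.

S_1 ≈ 0.00526080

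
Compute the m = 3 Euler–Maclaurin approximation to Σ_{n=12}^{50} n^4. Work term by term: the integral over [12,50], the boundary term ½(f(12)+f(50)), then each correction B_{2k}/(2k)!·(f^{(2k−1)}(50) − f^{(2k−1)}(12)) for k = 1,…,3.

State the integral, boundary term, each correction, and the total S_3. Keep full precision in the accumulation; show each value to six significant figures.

∫_12^50 x^4 dx evaluates to 6.24502e+07.
Boundary: ½(f(12) + f(50)) = ½(20736.0 + 6.25000e+06) = 3.13537e+06.
So far: 6.55856e+07.
Correction k=1: B_{2}/2! · (f^{(1)}(50) − f^{(1)}(12)) = 1/12 · (500000 − 6912.00) = 41090.7.
After k=1: 6.56267e+07.
Correction k=2: B_{4}/4! · (f^{(3)}(50) − f^{(3)}(12)) = −1/720 · (1200.00 − 288.000) = -1.26667.
After k=2: 6.56267e+07.
Correction k=3: B_{6}/6! · (f^{(5)}(50) − f^{(5)}(12)) = 1/30240 · (0.00000 − 0.00000) = 0.00000.

S_3 ≈ 6.56267e+07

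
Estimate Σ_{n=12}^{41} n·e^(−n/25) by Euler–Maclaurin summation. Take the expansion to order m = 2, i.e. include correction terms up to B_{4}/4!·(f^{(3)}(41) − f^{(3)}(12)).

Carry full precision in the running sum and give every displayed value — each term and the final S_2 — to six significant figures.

Integral: ∫_12^41 x·e^(−x/25) dx = 252.308.
Endpoint term: (f(12) + f(41))/2 = (7.42540 + 7.95318)/2 = 7.68929.
Integral + boundary = 259.997.
k=1: B_{2}/(2)! × [f^{(1)}(41) − f^{(1)}(12)] = 1/12 × (-0.124147 − 0.321767) = -0.0371595.
Partial sum through k=1: 259.960.
k=2: B_{4}/(4)! × [f^{(3)}(41) − f^{(3)}(12)] = −1/720 × (0.000422101 − 0.00249493) = 2.87894e-06.

S_2 ≈ 259.960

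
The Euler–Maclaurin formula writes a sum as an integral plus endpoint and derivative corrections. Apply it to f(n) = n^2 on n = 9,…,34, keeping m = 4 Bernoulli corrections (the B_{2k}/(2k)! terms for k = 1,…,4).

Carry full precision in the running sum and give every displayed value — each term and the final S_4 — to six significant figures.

Integral: ∫_9^34 x^2 dx = 12858.3.
Boundary: ½(f(9) + f(34)) = ½(81.0000 + 1156.00) = 618.500.
Running total after boundary: 13476.8.
Correction k=1: B_{2}/2! · (f^{(1)}(34) − f^{(1)}(9)) = 1/12 · (68.0000 − 18.0000) = 4.16667.
After k=1: 13481.0.
Correction k=2: B_{4}/4! · (f^{(3)}(34) − f^{(3)}(9)) = −1/720 · (0.00000 − 0.00000) = 0.00000.
After k=2: 13481.0.
Correction k=3: B_{6}/6! · (f^{(5)}(34) − f^{(5)}(9)) = 1/30240 · (0.00000 − 0.00000) = 0.00000.
After k=3: 13481.0.
Correction k=4: B_{8}/8! · (f^{(7)}(34) − f^{(7)}(9)) = −1/1209600 · (0.00000 − 0.00000) = 0.00000.

S_4 ≈ 13481.0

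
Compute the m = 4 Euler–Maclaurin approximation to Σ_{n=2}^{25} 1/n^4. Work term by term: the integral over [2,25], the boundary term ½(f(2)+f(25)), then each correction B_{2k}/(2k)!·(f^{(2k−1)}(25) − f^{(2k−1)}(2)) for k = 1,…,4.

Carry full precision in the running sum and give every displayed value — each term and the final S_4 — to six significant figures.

S_4 ≈ 0.0822010

∫_2^25 1/x^4 dx evaluates to 0.0416453.
½[f(2) + f(25)] = ½[0.0625000 + 2.56000e-06] = 0.0312513.
Running total after boundary: 0.0728966.
Correction k=1: B_{2}/2! · (f^{(1)}(25) − f^{(1)}(2)) = 1/12 · (-4.09600e-07 − (-0.125000)) = 0.0104166.
After k=1: 0.0833132.
Correction k=2: B_{4}/4! · (f^{(3)}(25) − f^{(3)}(2)) = −1/720 · (-1.96608e-08 − (-0.937500)) = -0.00130208.
After k=2: 0.0820112.
Correction k=3: B_{6}/6! · (f^{(5)}(25) − f^{(5)}(2)) = 1/30240 · (-1.76161e-09 − (-13.1250)) = 0.000434028.
After k=3: 0.0824452.
Correction k=4: B_{8}/8! · (f^{(7)}(25) − f^{(7)}(2)) = −1/1209600 · (-2.53672e-10 − (-295.312)) = -0.000244141.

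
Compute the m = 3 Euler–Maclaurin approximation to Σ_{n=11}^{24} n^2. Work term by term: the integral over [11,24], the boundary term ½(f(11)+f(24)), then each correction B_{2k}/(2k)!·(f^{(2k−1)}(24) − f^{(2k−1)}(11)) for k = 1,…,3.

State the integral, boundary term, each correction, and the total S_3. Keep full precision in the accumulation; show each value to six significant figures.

S_3 ≈ 4515.00

∫_11^24 x^2 dx evaluates to 4164.33.
½[f(11) + f(24)] = ½[121.000 + 576.000] = 348.500.
Running total after boundary: 4512.83.
Order-1 term: 1/12 · (48.0000 − 22.0000) = 2.16667.
Partial sum through k=1: 4515.00.
Order-2 term: −1/720 · (0.00000 − 0.00000) = 0.00000.
Partial sum through k=2: 4515.00.
Order-3 term: 1/30240 · (0.00000 − 0.00000) = 0.00000.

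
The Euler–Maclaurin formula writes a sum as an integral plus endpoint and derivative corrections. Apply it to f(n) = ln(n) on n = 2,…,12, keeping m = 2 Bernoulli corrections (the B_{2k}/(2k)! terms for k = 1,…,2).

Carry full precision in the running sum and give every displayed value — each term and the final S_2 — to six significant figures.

S_2 ≈ 19.9872

The integral term ∫_2^12 ln(x) dx = 18.4326.
Endpoint term: (f(2) + f(12))/2 = (0.693147 + 2.48491)/2 = 1.58903.
Integral + boundary = 20.0216.
k=1: B_{2}/(2)! × [f^{(1)}(12) − f^{(1)}(2)] = 1/12 × (0.0833333 − 0.500000) = -0.0347222.
After k=1: 19.9869.
k=2: B_{4}/(4)! × [f^{(3)}(12) − f^{(3)}(2)] = −1/720 × (0.00115741 − 0.250000) = 0.000345615.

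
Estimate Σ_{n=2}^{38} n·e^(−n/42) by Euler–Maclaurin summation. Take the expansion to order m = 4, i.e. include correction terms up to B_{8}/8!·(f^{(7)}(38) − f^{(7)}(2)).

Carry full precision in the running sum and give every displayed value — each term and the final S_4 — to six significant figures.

S_4 ≈ 411.047

The integral term ∫_2^38 x·e^(−x/42) dx = 402.478.
Endpoint term: (f(2) + f(38))/2 = (1.90699 + 15.3763)/2 = 8.64162.
Integral + boundary = 411.120.
Order-1 term: 1/12 · (0.0385370 − 0.908092) = -0.0724629.
After k=1: 411.047.
Order-2 term: −1/720 · (0.000480620 − 0.00159585) = 1.54894e-06.
After k=2: 411.047.
Order-3 term: 1/30240 · (5.32536e-07 − 1.51753e-06) = -3.25724e-11.
After k=3: 411.047.
Order-4 term: −1/1209600 · (4.49326e-10 − 1.20769e-09) = 6.26958e-16.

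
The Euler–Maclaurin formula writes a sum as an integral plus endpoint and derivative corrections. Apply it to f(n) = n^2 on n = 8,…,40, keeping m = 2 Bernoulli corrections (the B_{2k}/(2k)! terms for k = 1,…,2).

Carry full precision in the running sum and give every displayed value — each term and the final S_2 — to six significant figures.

∫_8^40 x^2 dx evaluates to 21162.7.
½[f(8) + f(40)] = ½[64.0000 + 1600.00] = 832.000.
So far: 21994.7.
Correction k=1: B_{2}/2! · (f^{(1)}(40) − f^{(1)}(8)) = 1/12 · (80.0000 − 16.0000) = 5.33333.
After k=1: 22000.0.
Correction k=2: B_{4}/4! · (f^{(3)}(40) − f^{(3)}(8)) = −1/720 · (0.00000 − 0.00000) = 0.00000.

S_2 ≈ 22000.0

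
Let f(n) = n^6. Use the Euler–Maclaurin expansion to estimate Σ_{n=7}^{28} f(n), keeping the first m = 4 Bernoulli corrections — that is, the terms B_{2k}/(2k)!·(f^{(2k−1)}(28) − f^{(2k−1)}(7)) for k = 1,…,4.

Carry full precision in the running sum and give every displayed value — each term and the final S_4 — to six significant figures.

Integral: ∫_7^28 x^6 dx = 1.92744e+09.
Endpoint term: (f(7) + f(28))/2 = (117649 + 4.81890e+08)/2 = 2.41004e+08.
So far: 2.16845e+09.
Order-1 term: 1/12 · (1.03262e+08 − 100842) = 8.59678e+06.
Partial sum through k=1: 2.17704e+09.
Order-2 term: −1/720 · (2.63424e+06 − 41160.0) = -3601.50.
Partial sum through k=2: 2.17704e+09.
Order-3 term: 1/30240 · (20160.0 − 5040.00) = 0.500000.
Partial sum through k=3: 2.17704e+09.
Order-4 term: −1/1209600 · (0.00000 − 0.00000) = 0.00000.

S_4 ≈ 2.17704e+09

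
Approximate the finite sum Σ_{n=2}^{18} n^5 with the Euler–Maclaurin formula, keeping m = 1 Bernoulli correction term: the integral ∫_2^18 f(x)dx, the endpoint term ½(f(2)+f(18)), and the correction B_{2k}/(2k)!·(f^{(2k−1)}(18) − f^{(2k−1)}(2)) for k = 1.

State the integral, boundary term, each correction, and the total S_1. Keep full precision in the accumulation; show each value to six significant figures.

Integral: ∫_2^18 x^5 dx = 5.66869e+06.
½[f(2) + f(18)] = ½[32.0000 + 1.88957e+06] = 944800.
So far: 6.61349e+06.
Order-1 term: 1/12 · (524880 − 80.0000) = 43733.3.

S_1 ≈ 6.65723e+06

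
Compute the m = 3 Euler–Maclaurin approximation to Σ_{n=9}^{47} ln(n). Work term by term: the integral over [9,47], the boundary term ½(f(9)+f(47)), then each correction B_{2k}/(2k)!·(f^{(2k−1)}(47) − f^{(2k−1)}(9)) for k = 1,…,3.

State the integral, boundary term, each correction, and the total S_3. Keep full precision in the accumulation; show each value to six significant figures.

S_3 ≈ 126.198

Integral: ∫_9^47 ln(x) dx = 123.182.
½[f(9) + f(47)] = ½[2.19722 + 3.85015] = 3.02369.
Running total after boundary: 126.206.
Order-1 term: 1/12 · (0.0212766 − 0.111111) = -0.00748621.
After k=1: 126.198.
Order-2 term: −1/720 · (1.92636e-05 − 0.00274348) = 3.78364e-06.
After k=2: 126.198.
Order-3 term: 1/30240 · (1.04646e-07 − 0.000406442) = -1.34371e-08.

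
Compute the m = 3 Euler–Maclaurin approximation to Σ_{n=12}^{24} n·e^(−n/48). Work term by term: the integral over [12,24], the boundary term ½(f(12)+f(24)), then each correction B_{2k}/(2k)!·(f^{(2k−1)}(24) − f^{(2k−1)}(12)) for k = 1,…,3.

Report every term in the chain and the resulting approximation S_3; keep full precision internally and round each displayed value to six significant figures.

S_3 ≈ 158.704

Integral: ∫_12^24 x·e^(−x/48) dx = 146.776.
Endpoint term: (f(12) + f(24))/2 = (9.34561 + 14.5567)/2 = 11.9512.
So far: 158.727.
Correction k=1: B_{2}/2! · (f^{(1)}(24) − f^{(1)}(12)) = 1/12 · (0.303265 − 0.584101) = -0.0234029.
After k=1: 158.704.
Correction k=2: B_{4}/4! · (f^{(3)}(24) − f^{(3)}(12)) = −1/720 · (0.000658128 − 0.000929558) = 3.76987e-07.
After k=2: 158.704.
Correction k=3: B_{6}/6! · (f^{(5)}(24) − f^{(5)}(12)) = 1/30240 · (5.14162e-07 − 6.96875e-07) = -6.04209e-12.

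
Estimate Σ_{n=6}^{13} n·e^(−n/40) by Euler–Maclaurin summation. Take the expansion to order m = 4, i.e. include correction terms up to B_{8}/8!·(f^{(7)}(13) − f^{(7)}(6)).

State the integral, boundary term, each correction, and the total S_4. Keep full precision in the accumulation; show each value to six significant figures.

S_4 ≈ 59.2029

The integral term ∫_6^13 x·e^(−x/40) dx = 51.9447.
½[f(6) + f(13)] = ½[5.16425 + 9.39286] = 7.27855.
Running total after boundary: 59.2232.
Correction k=1: B_{2}/2! · (f^{(1)}(13) − f^{(1)}(6)) = 1/12 · (0.487706 − 0.731602) = -0.0203247.
Running total after k=1: 59.2029.
Correction k=2: B_{4}/4! · (f^{(3)}(13) − f^{(3)}(6)) = −1/720 · (0.00120798 − 0.00153314) = 4.51612e-07.
Running total after k=2: 59.2029.
Correction k=3: B_{6}/6! · (f^{(5)}(13) − f^{(5)}(6)) = 1/30240 · (1.31946e-06 − 1.63064e-06) = -1.02903e-11.
Running total after k=3: 59.2029.
Correction k=4: B_{8}/8! · (f^{(7)}(13) − f^{(7)}(6)) = −1/1209600 · (1.17746e-09 − 1.43942e-09) = 2.16566e-16.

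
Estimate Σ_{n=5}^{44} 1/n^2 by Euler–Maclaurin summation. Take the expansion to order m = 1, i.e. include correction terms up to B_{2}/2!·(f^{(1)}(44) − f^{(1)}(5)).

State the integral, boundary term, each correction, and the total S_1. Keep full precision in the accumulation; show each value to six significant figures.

Integral: ∫_5^44 1/x^2 dx = 0.177273.
Endpoint term: (f(5) + f(44))/2 = (0.0400000 + 0.000516529)/2 = 0.0202583.
So far: 0.197531.
Order-1 term: 1/12 · (-2.34786e-05 − (-0.0160000)) = 0.00133138.

S_1 ≈ 0.198862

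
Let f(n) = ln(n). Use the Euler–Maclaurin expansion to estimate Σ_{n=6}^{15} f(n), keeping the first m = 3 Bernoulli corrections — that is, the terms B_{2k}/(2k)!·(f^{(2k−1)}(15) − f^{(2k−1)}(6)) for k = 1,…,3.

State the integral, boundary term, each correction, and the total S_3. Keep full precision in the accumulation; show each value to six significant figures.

S_3 ≈ 23.1118

∫_6^15 ln(x) dx evaluates to 20.8702.
Boundary: ½(f(6) + f(15)) = ½(1.79176 + 2.70805) = 2.24990.
Running total after boundary: 23.1201.
k=1: B_{2}/(2)! × [f^{(1)}(15) − f^{(1)}(6)] = 1/12 × (0.0666667 − 0.166667) = -0.00833333.
Partial sum through k=1: 23.1118.
k=2: B_{4}/(4)! × [f^{(3)}(15) − f^{(3)}(6)] = −1/720 × (0.000592593 − 0.00925926) = 1.20370e-05.
Partial sum through k=2: 23.1118.
k=3: B_{6}/(6)! × [f^{(5)}(15) − f^{(5)}(6)] = 1/30240 × (3.16049e-05 − 0.00308642) = -1.01019e-07.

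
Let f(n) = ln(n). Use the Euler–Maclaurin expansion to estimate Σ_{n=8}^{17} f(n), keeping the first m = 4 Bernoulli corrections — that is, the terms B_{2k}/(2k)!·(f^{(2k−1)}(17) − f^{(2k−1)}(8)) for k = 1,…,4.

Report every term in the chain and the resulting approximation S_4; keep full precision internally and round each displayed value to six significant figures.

∫_8^17 ln(x) dx evaluates to 22.5291.
½[f(8) + f(17)] = ½[2.07944 + 2.83321] = 2.45633.
So far: 24.9854.
k=1: B_{2}/(2)! × [f^{(1)}(17) − f^{(1)}(8)] = 1/12 × (0.0588235 − 0.125000) = -0.00551471.
Partial sum through k=1: 24.9799.
k=2: B_{4}/(4)! × [f^{(3)}(17) − f^{(3)}(8)] = −1/720 × (0.000407083 − 0.00390625) = 4.85995e-06.
Partial sum through k=2: 24.9799.
k=3: B_{6}/(6)! × [f^{(5)}(17) − f^{(5)}(8)] = 1/30240 × (1.69031e-05 − 0.000732422) = -2.36613e-08.
Partial sum through k=3: 24.9799.
k=4: B_{8}/(8)! × [f^{(7)}(17) − f^{(7)}(8)] = −1/1209600 × (1.75465e-06 − 0.000343323) = 2.82381e-10.

S_4 ≈ 24.9799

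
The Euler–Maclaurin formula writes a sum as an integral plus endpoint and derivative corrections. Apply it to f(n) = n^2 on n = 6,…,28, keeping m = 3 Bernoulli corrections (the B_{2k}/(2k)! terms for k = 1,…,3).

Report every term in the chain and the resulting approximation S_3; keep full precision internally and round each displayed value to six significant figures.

S_3 ≈ 7659.00

The integral term ∫_6^28 x^2 dx = 7245.33.
Boundary: ½(f(6) + f(28)) = ½(36.0000 + 784.000) = 410.000.
So far: 7655.33.
Order-1 term: 1/12 · (56.0000 − 12.0000) = 3.66667.
Running total after k=1: 7659.00.
Order-2 term: −1/720 · (0.00000 − 0.00000) = 0.00000.
Running total after k=2: 7659.00.
Order-3 term: 1/30240 · (0.00000 − 0.00000) = 0.00000.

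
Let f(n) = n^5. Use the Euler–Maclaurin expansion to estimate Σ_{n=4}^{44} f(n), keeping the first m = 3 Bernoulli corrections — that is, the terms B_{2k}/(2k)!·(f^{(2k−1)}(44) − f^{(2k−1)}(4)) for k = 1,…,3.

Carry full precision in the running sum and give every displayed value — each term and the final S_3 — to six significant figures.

∫_4^44 x^5 dx evaluates to 1.20938e+09.
Boundary: ½(f(4) + f(44)) = ½(1024.00 + 1.64916e+08) = 8.24586e+07.
Running total after boundary: 1.29184e+09.
Order-1 term: 1/12 · (1.87405e+07 − 1280.00) = 1.56160e+06.
Partial sum through k=1: 1.29341e+09.
Order-2 term: −1/720 · (116160 − 960.000) = -160.000.
Partial sum through k=2: 1.29341e+09.
Order-3 term: 1/30240 · (120.000 − 120.000) = 0.00000.

S_3 ≈ 1.29341e+09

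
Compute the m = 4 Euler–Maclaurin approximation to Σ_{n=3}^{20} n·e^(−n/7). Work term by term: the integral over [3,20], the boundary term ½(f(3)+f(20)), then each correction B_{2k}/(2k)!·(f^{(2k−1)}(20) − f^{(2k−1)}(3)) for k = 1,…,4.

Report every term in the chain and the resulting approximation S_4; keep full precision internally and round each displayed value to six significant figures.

The integral term ∫_3^20 x·e^(−x/7) dx = 34.7460.
Endpoint term: (f(3) + f(20))/2 = (1.95432 + 1.14865)/2 = 1.55148.
Running total after boundary: 36.2975.
Order-1 term: 1/12 · (-0.106661 − 0.372251) = -0.0399093.
Running total after k=1: 36.2575.
Order-2 term: −1/720 · (0.000167442 − 0.0341863) = 4.72484e-05.
Running total after k=2: 36.2576.
Order-3 term: 1/30240 · (5.12578e-05 − 0.00124032) = -3.93208e-08.
Running total after k=3: 36.2576.
Order-4 term: −1/1209600 · (2.02242e-06 − 3.63869e-05) = 2.84098e-11.

S_4 ≈ 36.2576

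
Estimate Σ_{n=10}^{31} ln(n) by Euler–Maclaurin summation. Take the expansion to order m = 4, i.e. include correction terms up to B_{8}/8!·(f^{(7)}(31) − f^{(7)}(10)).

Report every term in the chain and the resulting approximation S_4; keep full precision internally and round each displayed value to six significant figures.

Integral: ∫_10^31 ln(x) dx = 62.4278.
Boundary: ½(f(10) + f(31)) = ½(2.30259 + 3.43399) = 2.86829.
So far: 65.2960.
k=1: B_{2}/(2)! × [f^{(1)}(31) − f^{(1)}(10)] = 1/12 × (0.0322581 − 0.100000) = -0.00564516.
Running total after k=1: 65.2904.
k=2: B_{4}/(4)! × [f^{(3)}(31) − f^{(3)}(10)] = −1/720 × (6.71344e-05 − 0.00200000) = 2.68454e-06.
Running total after k=2: 65.2904.
k=3: B_{6}/(6)! × [f^{(5)}(31) − f^{(5)}(10)] = 1/30240 × (8.38306e-07 − 0.000240000) = -7.90879e-09.
Running total after k=3: 65.2904.
k=4: B_{8}/(8)! × [f^{(7)}(31) − f^{(7)}(10)] = −1/1209600 × (2.61698e-08 − 7.20000e-05) = 5.95022e-11.

S_4 ≈ 65.2904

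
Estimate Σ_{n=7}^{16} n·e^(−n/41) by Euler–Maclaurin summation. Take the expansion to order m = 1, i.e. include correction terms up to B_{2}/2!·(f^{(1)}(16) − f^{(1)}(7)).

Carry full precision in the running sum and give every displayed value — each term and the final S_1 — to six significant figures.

The integral term ∫_7^16 x·e^(−x/41) dx = 77.2219.
Endpoint term: (f(7) + f(16))/2 = (5.90133 + 10.8303)/2 = 8.36580.
So far: 85.5877.
k=1: B_{2}/(2)! × [f^{(1)}(16) − f^{(1)}(7)] = 1/12 × (0.412739 − 0.699113) = -0.0238645.

S_1 ≈ 85.5638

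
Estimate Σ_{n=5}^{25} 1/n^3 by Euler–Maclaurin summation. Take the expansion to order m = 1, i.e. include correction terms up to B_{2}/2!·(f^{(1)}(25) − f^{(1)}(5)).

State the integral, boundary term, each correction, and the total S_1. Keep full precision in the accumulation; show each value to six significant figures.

Integral: ∫_5^25 1/x^3 dx = 0.0192000.
½[f(5) + f(25)] = ½[0.00800000 + 6.40000e-05] = 0.00403200.
So far: 0.0232320.
k=1: B_{2}/(2)! × [f^{(1)}(25) − f^{(1)}(5)] = 1/12 × (-7.68000e-06 − (-0.00480000)) = 0.000399360.

S_1 ≈ 0.0236314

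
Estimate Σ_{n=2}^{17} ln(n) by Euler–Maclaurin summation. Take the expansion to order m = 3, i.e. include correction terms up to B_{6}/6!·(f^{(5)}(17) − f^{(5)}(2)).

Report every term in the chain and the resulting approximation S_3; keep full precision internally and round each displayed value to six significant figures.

S_3 ≈ 33.5051

∫_2^17 ln(x) dx evaluates to 31.7783.
Endpoint term: (f(2) + f(17))/2 = (0.693147 + 2.83321)/2 = 1.76318.
Running total after boundary: 33.5415.
Order-1 term: 1/12 · (0.0588235 − 0.500000) = -0.0367647.
After k=1: 33.5047.
Order-2 term: −1/720 · (0.000407083 − 0.250000) = 0.000346657.
After k=2: 33.5051.
Order-3 term: 1/30240 · (1.69031e-05 − 0.750000) = -2.48010e-05.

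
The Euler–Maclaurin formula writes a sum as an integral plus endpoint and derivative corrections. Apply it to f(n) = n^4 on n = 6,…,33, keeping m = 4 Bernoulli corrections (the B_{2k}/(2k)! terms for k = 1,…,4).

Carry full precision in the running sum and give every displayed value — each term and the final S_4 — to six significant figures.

S_4 ≈ 8.43104e+06

∫_6^33 x^4 dx evaluates to 7.82552e+06.
Boundary: ½(f(6) + f(33)) = ½(1296.00 + 1.18592e+06) = 593608.
Running total after boundary: 8.41913e+06.
Order-1 term: 1/12 · (143748 − 864.000) = 11907.0.
Partial sum through k=1: 8.43104e+06.
Order-2 term: −1/720 · (792.000 − 144.000) = -0.900000.
Partial sum through k=2: 8.43104e+06.
Order-3 term: 1/30240 · (0.00000 − 0.00000) = 0.00000.
Partial sum through k=3: 8.43104e+06.
Order-4 term: −1/1209600 · (0.00000 − 0.00000) = 0.00000.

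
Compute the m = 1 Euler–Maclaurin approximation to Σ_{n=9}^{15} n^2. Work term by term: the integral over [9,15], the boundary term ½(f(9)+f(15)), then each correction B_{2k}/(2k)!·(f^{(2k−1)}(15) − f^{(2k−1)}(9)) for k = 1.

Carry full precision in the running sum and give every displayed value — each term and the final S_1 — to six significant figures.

∫_9^15 x^2 dx evaluates to 882.000.
½[f(9) + f(15)] = ½[81.0000 + 225.000] = 153.000.
So far: 1035.00.
Order-1 term: 1/12 · (30.0000 − 18.0000) = 1.00000.

S_1 ≈ 1036.00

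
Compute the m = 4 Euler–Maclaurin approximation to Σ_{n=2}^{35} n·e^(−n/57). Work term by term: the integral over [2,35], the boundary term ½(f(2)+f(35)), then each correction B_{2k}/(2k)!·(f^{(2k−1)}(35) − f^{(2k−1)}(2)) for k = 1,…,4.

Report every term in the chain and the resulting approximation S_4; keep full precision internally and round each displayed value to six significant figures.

S_4 ≈ 419.564

∫_2^35 x·e^(−x/57) dx evaluates to 409.188.
½[f(2) + f(35)] = ½[1.93104 + 18.9407] = 10.4359.
So far: 419.624.
Order-1 term: 1/12 · (0.208870 − 0.931643) = -0.0602311.
Running total after k=1: 419.564.
Order-2 term: −1/720 · (0.000397413 − 0.000881097) = 6.71783e-07.
Running total after k=2: 419.564.
Order-3 term: 1/30240 · (2.24850e-07 − 4.54123e-07) = -7.58177e-12.
Running total after k=3: 419.564.
Order-4 term: −1/1209600 · (1.00764e-10 − 1.96078e-10) = 7.87977e-17.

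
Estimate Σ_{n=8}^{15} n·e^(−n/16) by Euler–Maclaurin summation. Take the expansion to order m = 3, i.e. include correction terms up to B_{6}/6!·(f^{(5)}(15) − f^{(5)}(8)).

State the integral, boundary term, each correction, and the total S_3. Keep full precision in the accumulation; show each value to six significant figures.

S_3 ≈ 44.0113

∫_8^15 x·e^(−x/16) dx evaluates to 38.6714.
Boundary: ½(f(8) + f(15)) = ½(4.85225 + 5.87408) = 5.36316.
Running total after boundary: 44.0345.
k=1: B_{2}/(2)! × [f^{(1)}(15) − f^{(1)}(8)] = 1/12 × (0.0244754 − 0.303265) = -0.0232325.
After k=1: 44.0113.
k=2: B_{4}/(4)! × [f^{(3)}(15) − f^{(3)}(8)] = −1/720 × (0.00315503 − 0.00592315) = 3.84462e-06.
After k=2: 44.0113.
k=3: B_{6}/(6)! × [f^{(5)}(15) − f^{(5)}(8)] = 1/30240 × (2.42752e-05 − 4.16472e-05) = -5.74470e-10.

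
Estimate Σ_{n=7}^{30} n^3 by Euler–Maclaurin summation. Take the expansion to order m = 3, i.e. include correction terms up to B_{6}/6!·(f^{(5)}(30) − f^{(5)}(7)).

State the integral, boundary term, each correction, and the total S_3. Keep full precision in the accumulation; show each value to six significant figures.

∫_7^30 x^3 dx evaluates to 201900.
½[f(7) + f(30)] = ½[343.000 + 27000.0] = 13671.5.
So far: 215571.
Correction k=1: B_{2}/2! · (f^{(1)}(30) − f^{(1)}(7)) = 1/12 · (2700.00 − 147.000) = 212.750.
Running total after k=1: 215784.
Correction k=2: B_{4}/4! · (f^{(3)}(30) − f^{(3)}(7)) = −1/720 · (6.00000 − 6.00000) = 0.00000.
Running total after k=2: 215784.
Correction k=3: B_{6}/6! · (f^{(5)}(30) − f^{(5)}(7)) = 1/30240 · (0.00000 − 0.00000) = 0.00000.

S_3 ≈ 215784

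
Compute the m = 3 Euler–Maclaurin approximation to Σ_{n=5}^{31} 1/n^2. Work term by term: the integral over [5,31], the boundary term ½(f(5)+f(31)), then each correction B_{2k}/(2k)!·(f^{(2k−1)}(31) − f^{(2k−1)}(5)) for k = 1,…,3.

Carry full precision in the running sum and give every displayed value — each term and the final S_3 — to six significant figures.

S_3 ≈ 0.189580

The integral term ∫_5^31 1/x^2 dx = 0.167742.
Endpoint term: (f(5) + f(31))/2 = (0.0400000 + 0.00104058)/2 = 0.0205203.
So far: 0.188262.
k=1: B_{2}/(2)! × [f^{(1)}(31) − f^{(1)}(5)] = 1/12 × (-6.71344e-05 − (-0.0160000)) = 0.00132774.
After k=1: 0.189590.
k=2: B_{4}/(4)! × [f^{(3)}(31) − f^{(3)}(5)] = −1/720 × (-8.38306e-07 − (-0.00768000)) = -1.06655e-05.
After k=2: 0.189579.
k=3: B_{6}/(6)! × [f^{(5)}(31) − f^{(5)}(5)] = 1/30240 × (-2.61698e-08 − (-0.00921600)) = 3.04761e-07.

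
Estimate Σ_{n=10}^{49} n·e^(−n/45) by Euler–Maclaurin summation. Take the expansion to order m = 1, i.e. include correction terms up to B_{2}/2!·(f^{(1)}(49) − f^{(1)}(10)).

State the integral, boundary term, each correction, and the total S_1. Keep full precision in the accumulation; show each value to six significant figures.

∫_10^49 x·e^(−x/45) dx evaluates to 558.048.
Endpoint term: (f(10) + f(49))/2 = (8.00737 + 16.4929)/2 = 12.2501.
Running total after boundary: 570.298.
k=1: B_{2}/(2)! × [f^{(1)}(49) − f^{(1)}(10)] = 1/12 × (-0.0299191 − 0.622796) = -0.0543929.

S_1 ≈ 570.244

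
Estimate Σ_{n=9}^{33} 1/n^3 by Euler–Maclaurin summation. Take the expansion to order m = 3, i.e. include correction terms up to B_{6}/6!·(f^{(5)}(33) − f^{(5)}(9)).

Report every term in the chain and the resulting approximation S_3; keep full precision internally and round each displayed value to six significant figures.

Integral: ∫_9^33 1/x^3 dx = 0.00571370.
½[f(9) + f(33)] = ½[0.00137174 + 2.78265e-05] = 0.000699784.
Integral + boundary = 0.00641349.
Order-1 term: 1/12 · (-2.52968e-06 − (-0.000457247)) = 3.78931e-05.
Partial sum through k=1: 0.00645138.
Order-2 term: −1/720 · (-4.64588e-08 − (-0.000112901)) = -1.56742e-07.
Partial sum through k=2: 0.00645122.
Order-3 term: 1/30240 · (-1.79180e-09 − (-5.85410e-05)) = 1.93582e-09.

S_3 ≈ 0.00645123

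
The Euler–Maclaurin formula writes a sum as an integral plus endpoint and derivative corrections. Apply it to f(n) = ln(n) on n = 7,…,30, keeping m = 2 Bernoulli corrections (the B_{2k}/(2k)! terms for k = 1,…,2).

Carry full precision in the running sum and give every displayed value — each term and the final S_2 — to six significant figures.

The integral term ∫_7^30 ln(x) dx = 65.4146.
Endpoint term: (f(7) + f(30))/2 = (1.94591 + 3.40120)/2 = 2.67355.
Running total after boundary: 68.0881.
Correction k=1: B_{2}/2! · (f^{(1)}(30) − f^{(1)}(7)) = 1/12 · (0.0333333 − 0.142857) = -0.00912698.
After k=1: 68.0790.
Correction k=2: B_{4}/4! · (f^{(3)}(30) − f^{(3)}(7)) = −1/720 · (7.40741e-05 − 0.00583090) = 7.99560e-06.

S_2 ≈ 68.0790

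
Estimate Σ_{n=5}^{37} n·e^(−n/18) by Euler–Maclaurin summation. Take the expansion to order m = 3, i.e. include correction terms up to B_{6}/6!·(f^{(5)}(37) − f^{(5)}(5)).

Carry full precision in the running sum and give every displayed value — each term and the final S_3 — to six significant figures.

S_3 ≈ 191.054

Integral: ∫_5^37 x·e^(−x/18) dx = 186.849.
Endpoint term: (f(5) + f(37))/2 = (3.78733 + 4.73680)/2 = 4.26206.
Integral + boundary = 191.111.
Correction k=1: B_{2}/2! · (f^{(1)}(37) − f^{(1)}(5)) = 1/12 · (-0.135134 − 0.547058) = -0.0568493.
Running total after k=1: 191.054.
Correction k=2: B_{4}/4! · (f^{(3)}(37) − f^{(3)}(5)) = −1/720 · (0.000373177 − 0.00636416) = 8.32081e-06.
Running total after k=2: 191.054.
Correction k=3: B_{6}/6! · (f^{(5)}(37) − f^{(5)}(5)) = 1/30240 · (3.59085e-06 − 3.40737e-05) = -1.00803e-09.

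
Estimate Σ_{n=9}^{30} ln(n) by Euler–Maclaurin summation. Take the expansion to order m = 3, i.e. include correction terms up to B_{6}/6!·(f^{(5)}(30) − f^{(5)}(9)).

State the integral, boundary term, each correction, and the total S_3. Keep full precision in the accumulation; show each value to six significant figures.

S_3 ≈ 64.0536

Integral: ∫_9^30 ln(x) dx = 61.2609.
½[f(9) + f(30)] = ½[2.19722 + 3.40120] = 2.79921.
Running total after boundary: 64.0601.
k=1: B_{2}/(2)! × [f^{(1)}(30) − f^{(1)}(9)] = 1/12 × (0.0333333 − 0.111111) = -0.00648148.
Partial sum through k=1: 64.0536.
k=2: B_{4}/(4)! × [f^{(3)}(30) − f^{(3)}(9)] = −1/720 × (7.40741e-05 − 0.00274348) = 3.70751e-06.
Partial sum through k=2: 64.0536.
k=3: B_{6}/(6)! × [f^{(5)}(30) − f^{(5)}(9)] = 1/30240 × (9.87654e-07 − 0.000406442) = -1.34079e-08.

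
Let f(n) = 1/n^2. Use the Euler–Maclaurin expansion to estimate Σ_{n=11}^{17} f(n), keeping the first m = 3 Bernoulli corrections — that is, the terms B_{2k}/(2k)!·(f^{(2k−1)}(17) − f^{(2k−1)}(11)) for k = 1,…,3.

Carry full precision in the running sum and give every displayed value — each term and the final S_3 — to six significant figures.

The integral term ∫_11^17 1/x^2 dx = 0.0320856.
Endpoint term: (f(11) + f(17))/2 = (0.00826446 + 0.00346021)/2 = 0.00586234.
Integral + boundary = 0.0379479.
Order-1 term: 1/12 · (-0.000407083 − (-0.00150263)) = 9.12955e-05.
After k=1: 0.0380392.
Order-2 term: −1/720 · (-1.69031e-05 − (-0.000149021)) = -1.83497e-07.
After k=2: 0.0380390.
Order-3 term: 1/30240 · (-1.75465e-06 − (-3.69474e-05)) = 1.16378e-09.

S_3 ≈ 0.0380390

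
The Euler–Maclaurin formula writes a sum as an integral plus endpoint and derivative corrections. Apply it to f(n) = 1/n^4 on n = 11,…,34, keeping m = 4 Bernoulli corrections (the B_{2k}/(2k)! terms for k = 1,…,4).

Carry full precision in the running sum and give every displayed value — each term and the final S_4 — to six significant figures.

S_4 ≈ 0.000278536

The integral term ∫_11^34 1/x^4 dx = 0.000241957.
Endpoint term: (f(11) + f(34))/2 = (6.83013e-05 + 7.48315e-07)/2 = 3.45248e-05.
So far: 0.000276482.
k=1: B_{2}/(2)! × [f^{(1)}(34) − f^{(1)}(11)] = 1/12 × (-8.80370e-08 − (-2.48369e-05)) = 2.06240e-06.
After k=1: 0.000278545.
k=2: B_{4}/(4)! × [f^{(3)}(34) − f^{(3)}(11)] = −1/720 × (-2.28470e-09 − (-6.15790e-06)) = -8.54946e-09.
After k=2: 0.000278536.
k=3: B_{6}/(6)! × [f^{(5)}(34) − f^{(5)}(11)] = 1/30240 × (-1.10677e-10 − (-2.84994e-06)) = 9.42403e-11.
After k=3: 0.000278536.
k=4: B_{8}/(8)! × [f^{(7)}(34) − f^{(7)}(11)] = −1/1209600 × (-8.61675e-12 − (-2.11979e-06)) = -1.75246e-12.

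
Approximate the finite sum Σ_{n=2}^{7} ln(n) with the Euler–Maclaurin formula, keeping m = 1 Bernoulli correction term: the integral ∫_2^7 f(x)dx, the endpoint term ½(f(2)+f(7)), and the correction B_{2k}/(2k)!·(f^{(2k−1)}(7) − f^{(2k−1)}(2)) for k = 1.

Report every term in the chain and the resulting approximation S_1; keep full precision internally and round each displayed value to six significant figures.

∫_2^7 ln(x) dx evaluates to 7.23508.
Endpoint term: (f(2) + f(7))/2 = (0.693147 + 1.94591)/2 = 1.31953.
Running total after boundary: 8.55461.
k=1: B_{2}/(2)! × [f^{(1)}(7) − f^{(1)}(2)] = 1/12 × (0.142857 − 0.500000) = -0.0297619.

S_1 ≈ 8.52484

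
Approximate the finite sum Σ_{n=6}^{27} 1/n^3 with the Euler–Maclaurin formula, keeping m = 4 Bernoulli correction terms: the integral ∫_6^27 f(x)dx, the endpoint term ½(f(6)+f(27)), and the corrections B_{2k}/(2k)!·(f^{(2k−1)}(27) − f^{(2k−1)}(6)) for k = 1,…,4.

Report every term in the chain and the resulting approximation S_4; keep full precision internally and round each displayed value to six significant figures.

∫_6^27 1/x^3 dx evaluates to 0.0132030.
½[f(6) + f(27)] = ½[0.00462963 + 5.08053e-05] = 0.00234022.
Integral + boundary = 0.0155432.
Order-1 term: 1/12 · (-5.64503e-06 − (-0.00231481)) = 0.000192431.
After k=1: 0.0157357.
Order-2 term: −1/720 · (-1.54870e-07 − (-0.00128601)) = -1.78591e-06.
After k=2: 0.0157339.
Order-3 term: 1/30240 · (-8.92258e-09 − (-0.00150034)) = 4.96142e-08.
After k=3: 0.0157339.
Order-4 term: −1/1209600 · (-8.81242e-10 − (-0.00300069)) = -2.48073e-09.

S_4 ≈ 0.0157339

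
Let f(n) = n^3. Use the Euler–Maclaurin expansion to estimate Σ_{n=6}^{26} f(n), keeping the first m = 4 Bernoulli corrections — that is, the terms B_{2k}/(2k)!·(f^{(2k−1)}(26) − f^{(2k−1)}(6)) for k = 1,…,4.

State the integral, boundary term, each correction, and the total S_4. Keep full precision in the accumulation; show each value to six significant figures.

S_4 ≈ 122976

∫_6^26 x^3 dx evaluates to 113920.
Boundary: ½(f(6) + f(26)) = ½(216.000 + 17576.0) = 8896.00.
So far: 122816.
k=1: B_{2}/(2)! × [f^{(1)}(26) − f^{(1)}(6)] = 1/12 × (2028.00 − 108.000) = 160.000.
Partial sum through k=1: 122976.
k=2: B_{4}/(4)! × [f^{(3)}(26) − f^{(3)}(6)] = −1/720 × (6.00000 − 6.00000) = 0.00000.
Partial sum through k=2: 122976.
k=3: B_{6}/(6)! × [f^{(5)}(26) − f^{(5)}(6)] = 1/30240 × (0.00000 − 0.00000) = 0.00000.
Partial sum through k=3: 122976.
k=4: B_{8}/(8)! × [f^{(7)}(26) − f^{(7)}(6)] = −1/1209600 × (0.00000 − 0.00000) = 0.00000.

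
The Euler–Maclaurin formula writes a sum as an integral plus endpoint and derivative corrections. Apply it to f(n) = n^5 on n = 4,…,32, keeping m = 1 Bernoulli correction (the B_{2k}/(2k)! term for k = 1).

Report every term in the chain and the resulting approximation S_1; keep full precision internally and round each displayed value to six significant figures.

Integral: ∫_4^32 x^5 dx = 1.78956e+08.
½[f(4) + f(32)] = ½[1024.00 + 3.35544e+07] = 1.67777e+07.
Integral + boundary = 1.95734e+08.
Correction k=1: B_{2}/2! · (f^{(1)}(32) − f^{(1)}(4)) = 1/12 · (5.24288e+06 − 1280.00) = 436800.

S_1 ≈ 1.96171e+08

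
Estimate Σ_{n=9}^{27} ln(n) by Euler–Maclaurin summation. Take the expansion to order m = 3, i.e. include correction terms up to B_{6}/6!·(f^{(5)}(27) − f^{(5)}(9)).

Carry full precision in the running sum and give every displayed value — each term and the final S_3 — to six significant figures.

S_3 ≈ 53.9529

Integral: ∫_9^27 ln(x) dx = 51.2126.
Boundary: ½(f(9) + f(27)) = ½(2.19722 + 3.29584) = 2.74653.
Integral + boundary = 53.9591.
k=1: B_{2}/(2)! × [f^{(1)}(27) − f^{(1)}(9)] = 1/12 × (0.0370370 − 0.111111) = -0.00617284.
After k=1: 53.9529.
k=2: B_{4}/(4)! × [f^{(3)}(27) − f^{(3)}(9)] = −1/720 × (0.000101611 − 0.00274348) = 3.66927e-06.
After k=2: 53.9529.
k=3: B_{6}/(6)! × [f^{(5)}(27) − f^{(5)}(9)] = 1/30240 × (1.67260e-06 − 0.000406442) = -1.33852e-08.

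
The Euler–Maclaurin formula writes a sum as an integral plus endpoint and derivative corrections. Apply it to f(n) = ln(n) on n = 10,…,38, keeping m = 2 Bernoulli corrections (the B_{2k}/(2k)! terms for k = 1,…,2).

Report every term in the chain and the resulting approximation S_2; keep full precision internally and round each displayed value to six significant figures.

S_2 ≈ 90.1664

The integral term ∫_10^38 ln(x) dx = 87.2024.
½[f(10) + f(38)] = ½[2.30259 + 3.63759] = 2.97009.
Running total after boundary: 90.1725.
Correction k=1: B_{2}/2! · (f^{(1)}(38) − f^{(1)}(10)) = 1/12 · (0.0263158 − 0.100000) = -0.00614035.
After k=1: 90.1664.
Correction k=2: B_{4}/4! · (f^{(3)}(38) − f^{(3)}(10)) = −1/720 · (3.64485e-05 − 0.00200000) = 2.72715e-06.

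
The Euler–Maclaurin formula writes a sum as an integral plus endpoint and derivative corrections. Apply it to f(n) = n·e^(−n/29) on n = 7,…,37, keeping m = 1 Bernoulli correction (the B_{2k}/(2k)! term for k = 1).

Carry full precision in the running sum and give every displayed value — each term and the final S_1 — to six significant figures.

S_1 ≈ 293.596

The integral term ∫_7^37 x·e^(−x/29) dx = 285.738.
Endpoint term: (f(7) + f(37))/2 = (5.49881 + 10.3300)/2 = 7.91442.
Integral + boundary = 293.652.
Correction k=1: B_{2}/2! · (f^{(1)}(37) − f^{(1)}(7)) = 1/12 · (-0.0770180 − 0.595930) = -0.0560790.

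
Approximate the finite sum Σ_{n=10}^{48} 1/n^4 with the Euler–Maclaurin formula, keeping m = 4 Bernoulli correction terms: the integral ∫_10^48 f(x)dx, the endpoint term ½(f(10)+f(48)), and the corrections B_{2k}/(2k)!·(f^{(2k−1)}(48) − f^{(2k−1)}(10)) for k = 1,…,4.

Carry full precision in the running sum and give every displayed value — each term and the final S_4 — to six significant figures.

S_4 ≈ 0.000383729

∫_10^48 1/x^4 dx evaluates to 0.000330319.
Endpoint term: (f(10) + f(48))/2 = (0.000100000 + 1.88380e-07)/2 = 5.00942e-05.
Running total after boundary: 0.000380413.
Correction k=1: B_{2}/2! · (f^{(1)}(48) − f^{(1)}(10)) = 1/12 · (-1.56983e-08 − (-4.00000e-05)) = 3.33203e-06.
Partial sum through k=1: 0.000383745.
Correction k=2: B_{4}/4! · (f^{(3)}(48) − f^{(3)}(10)) = −1/720 · (-2.04406e-10 − (-1.20000e-05)) = -1.66664e-08.
Partial sum through k=2: 0.000383729.
Correction k=3: B_{6}/6! · (f^{(5)}(48) − f^{(5)}(10)) = 1/30240 · (-4.96819e-12 − (-6.72000e-06)) = 2.22222e-10.
Partial sum through k=3: 0.000383729.
Correction k=4: B_{8}/8! · (f^{(7)}(48) − f^{(7)}(10)) = −1/1209600 · (-1.94070e-13 − (-6.04800e-06)) = -5.00000e-12.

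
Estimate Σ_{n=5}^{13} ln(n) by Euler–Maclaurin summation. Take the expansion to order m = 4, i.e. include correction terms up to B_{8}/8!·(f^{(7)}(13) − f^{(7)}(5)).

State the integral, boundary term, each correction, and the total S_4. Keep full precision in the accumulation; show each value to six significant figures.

The integral term ∫_5^13 ln(x) dx = 17.2972.
½[f(5) + f(13)] = ½[1.60944 + 2.56495] = 2.08719.
Integral + boundary = 19.3843.
Correction k=1: B_{2}/2! · (f^{(1)}(13) − f^{(1)}(5)) = 1/12 · (0.0769231 − 0.200000) = -0.0102564.
Running total after k=1: 19.3741.
Correction k=2: B_{4}/4! · (f^{(3)}(13) − f^{(3)}(5)) = −1/720 · (0.000910332 − 0.0160000) = 2.09579e-05.
Running total after k=2: 19.3741.
Correction k=3: B_{6}/6! · (f^{(5)}(13) − f^{(5)}(5)) = 1/30240 · (6.46390e-05 − 0.00768000) = -2.51831e-07.
Running total after k=3: 19.3741.
Correction k=4: B_{8}/8! · (f^{(7)}(13) − f^{(7)}(5)) = −1/1209600 · (1.14744e-05 − 0.00921600) = 7.60956e-09.

S_4 ≈ 19.3741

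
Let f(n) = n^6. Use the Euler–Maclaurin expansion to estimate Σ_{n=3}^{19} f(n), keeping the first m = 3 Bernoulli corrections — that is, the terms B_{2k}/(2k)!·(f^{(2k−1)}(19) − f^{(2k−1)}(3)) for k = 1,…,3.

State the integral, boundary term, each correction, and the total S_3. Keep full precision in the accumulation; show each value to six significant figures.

Integral: ∫_3^19 x^6 dx = 1.27696e+08.
½[f(3) + f(19)] = ½[729.000 + 4.70459e+07] = 2.35233e+07.
Integral + boundary = 1.51219e+08.
Order-1 term: 1/12 · (1.48566e+07 − 1458.00) = 1.23793e+06.
After k=1: 1.52457e+08.
Order-2 term: −1/720 · (823080 − 3240.00) = -1138.67.
After k=2: 1.52456e+08.
Order-3 term: 1/30240 · (13680.0 − 2160.00) = 0.380952.

S_3 ≈ 1.52456e+08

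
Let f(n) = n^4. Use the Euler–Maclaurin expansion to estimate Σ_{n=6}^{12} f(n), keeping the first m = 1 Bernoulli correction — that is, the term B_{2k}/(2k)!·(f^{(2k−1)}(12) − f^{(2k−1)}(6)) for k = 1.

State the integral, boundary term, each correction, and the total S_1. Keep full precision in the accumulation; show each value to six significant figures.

Integral: ∫_6^12 x^4 dx = 48211.2.
Endpoint term: (f(6) + f(12))/2 = (1296.00 + 20736.0)/2 = 11016.0.
Running total after boundary: 59227.2.
k=1: B_{2}/(2)! × [f^{(1)}(12) − f^{(1)}(6)] = 1/12 × (6912.00 − 864.000) = 504.000.

S_1 ≈ 59731.2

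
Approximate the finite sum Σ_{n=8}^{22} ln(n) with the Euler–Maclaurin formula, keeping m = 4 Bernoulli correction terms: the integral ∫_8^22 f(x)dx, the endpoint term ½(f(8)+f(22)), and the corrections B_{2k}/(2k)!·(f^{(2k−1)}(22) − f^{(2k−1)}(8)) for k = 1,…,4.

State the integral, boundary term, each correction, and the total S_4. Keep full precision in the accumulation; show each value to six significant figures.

S_4 ≈ 39.9460

∫_8^22 ln(x) dx evaluates to 37.3674.
Boundary: ½(f(8) + f(22)) = ½(2.07944 + 3.09104) = 2.58524.
Running total after boundary: 39.9526.
Correction k=1: B_{2}/2! · (f^{(1)}(22) − f^{(1)}(8)) = 1/12 · (0.0454545 − 0.125000) = -0.00662879.
Partial sum through k=1: 39.9460.
Correction k=2: B_{4}/4! · (f^{(3)}(22) − f^{(3)}(8)) = −1/720 · (0.000187829 − 0.00390625) = 5.16447e-06.
Partial sum through k=2: 39.9460.
Correction k=3: B_{6}/6! · (f^{(5)}(22) − f^{(5)}(8)) = 1/30240 · (4.65691e-06 − 0.000732422) = -2.40663e-08.
Partial sum through k=3: 39.9460.
Correction k=4: B_{8}/8! · (f^{(7)}(22) − f^{(7)}(8)) = −1/1209600 · (2.88651e-07 − 0.000343323) = 2.83593e-10.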